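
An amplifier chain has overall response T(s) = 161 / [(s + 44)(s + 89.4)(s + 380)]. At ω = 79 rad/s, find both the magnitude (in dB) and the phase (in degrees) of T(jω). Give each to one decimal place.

|j79 + 44| = √(79² + 44²) = 90.43
|j79 + 89.4| = √(79² + 89.4²) = 119.3
|j79 + 380| = √(79² + 380²) = 388.1
|T(j79)| = 161 / (90.43 × 119.3 × 388.1) = 3.8451e-05
20 log₁₀(3.8451e-05) = -88.30 dB
∠(j79 + 44) = arctan(79/44) = 60.88°
∠(j79 + 89.4) = arctan(79/89.4) = 41.47°
∠(j79 + 380) = arctan(79/380) = 11.74°
∠T(j79) = − (60.88° + 41.47° + 11.74°) = -114.09°

|T| = -88.3 dB, ∠T = -114.1°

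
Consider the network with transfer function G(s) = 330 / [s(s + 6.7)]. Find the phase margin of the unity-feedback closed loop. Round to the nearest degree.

21 deg

Gain crossover: |G(jω)| = 1 at ω ≈ 17.6 rad/s.
∠G(j17.6) = −90° − arctan(17.6/6.7) ≈ -159.11°
PM = 180° + (-159.11°) = 20.89°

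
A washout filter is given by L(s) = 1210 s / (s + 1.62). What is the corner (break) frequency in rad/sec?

1.62 rad/sec

The single real pole at s = −1.62 gives a corner at ω = 1.62 rad/sec.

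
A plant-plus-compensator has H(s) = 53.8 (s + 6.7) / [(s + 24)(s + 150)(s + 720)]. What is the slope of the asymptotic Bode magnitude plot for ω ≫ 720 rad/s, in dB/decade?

-40 dB/decade

With 1 zero and 3 poles, the high-frequency asymptotic slope is 20 × (1 − 3) = -40 dB/decade.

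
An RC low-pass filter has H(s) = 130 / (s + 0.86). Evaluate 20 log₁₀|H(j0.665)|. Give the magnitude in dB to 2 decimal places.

|j0.665 + 0.86| = √(0.665² + 0.86²) = 1.087
|H(j0.665)| = 130 / 1.087 = 119.58
20 log₁₀(119.58) = 41.553 dB

41.55 dB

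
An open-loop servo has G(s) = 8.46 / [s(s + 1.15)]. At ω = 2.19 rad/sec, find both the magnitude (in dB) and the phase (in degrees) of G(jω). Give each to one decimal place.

|G| = 3.9 dB, ∠G = -152.3°

|j2.19 + 1.15| = √(2.19² + 1.15²) = 2.474
|j2.19| = 2.19
|G(j2.19)| = 8.46 / (2.474 × 2.19) = 1.5617
20 log₁₀(1.5617) = 3.87 dB
∠(j2.19 + 1.15) = arctan(2.19/1.15) = 62.30°
∠(j2.19) = 90.00°
∠G(j2.19) = − (62.30° + 90.00°) = -152.30°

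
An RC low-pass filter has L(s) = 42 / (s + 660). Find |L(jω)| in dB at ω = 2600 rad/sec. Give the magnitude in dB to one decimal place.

-36.1 dB

|j2600 + 660| = √(2600² + 660²) = 2682
|L(j2600)| = 42 / 2682 = 0.015657
20 log₁₀(0.015657) = -36.11 dB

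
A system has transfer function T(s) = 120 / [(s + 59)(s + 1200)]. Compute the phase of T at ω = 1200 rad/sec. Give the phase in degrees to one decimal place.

-132.2°

∠(j1200 + 59) = arctan(1200/59) = 87.19°
∠(j1200 + 1200) = arctan(1200/1200) = 45.00°
∠T(j1200) = − (87.19° + 45.00°) = -132.19°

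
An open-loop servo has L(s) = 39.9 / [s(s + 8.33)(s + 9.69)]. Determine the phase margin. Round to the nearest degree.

Gain crossover: |L(jω)| = 1 at ω ≈ 0.493 rad/s.
∠L(j0.493) = −90° − arctan(0.493/8.33) − arctan(0.493/9.69) ≈ -96.30°
PM = 180° + (-96.30°) = 83.70°

84°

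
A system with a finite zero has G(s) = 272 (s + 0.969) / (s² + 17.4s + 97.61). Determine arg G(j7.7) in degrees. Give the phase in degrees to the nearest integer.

9 deg

∠(j7.7 + 0.969) = arctan(7.7/0.969) = 82.83°
∠[(j7.7)² + 17.4(j7.7) + 97.61] = ∠[38.32 + j133.98] = 74.04°
∠G(j7.7) = 82.83° − 74.04° = 8.79°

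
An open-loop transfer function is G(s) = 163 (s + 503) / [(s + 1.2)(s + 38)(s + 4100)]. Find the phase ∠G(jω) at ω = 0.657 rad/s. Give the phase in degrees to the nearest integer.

-30°

∠(j0.657 + 503) = arctan(0.657/503) = 0.07°
∠(j0.657 + 1.2) = arctan(0.657/1.2) = 28.70°
∠(j0.657 + 38) = arctan(0.657/38) = 0.99°
∠(j0.657 + 4100) = arctan(0.657/4100) = 0.01°
∠G(j0.657) = 0.07° − (28.70° + 0.99° + 0.01°) = -29.63°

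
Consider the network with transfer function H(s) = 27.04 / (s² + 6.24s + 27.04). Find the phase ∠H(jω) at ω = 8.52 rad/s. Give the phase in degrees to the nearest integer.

-131°

∠[(j8.52)² + 6.24(j8.52) + 27.04] = ∠[-45.55 + j53.165] = 130.59°
∠H(j8.52) = −130.59° = -130.59°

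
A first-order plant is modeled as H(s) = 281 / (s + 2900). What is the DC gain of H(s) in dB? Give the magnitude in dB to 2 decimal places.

H(0) = 281 / 2900 = 0.096897
20 log₁₀(0.096897) = -20.274 dB

-20.27 dB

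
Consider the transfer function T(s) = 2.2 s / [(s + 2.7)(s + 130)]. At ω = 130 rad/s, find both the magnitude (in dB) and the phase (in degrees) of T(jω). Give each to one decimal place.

|T| = -38.4 dB, ∠T = -43.8°

|j130| = 130
|j130 + 2.7| = √(130² + 2.7²) = 130
|j130 + 130| = √(130² + 130²) = 183.8
|T(j130)| = 2.2 × 130 / (130 × 183.8) = 0.011964
20 log₁₀(0.011964) = -38.44 dB
∠(j130) = 90.00°
∠(j130 + 2.7) = arctan(130/2.7) = 88.81°
∠(j130 + 130) = arctan(130/130) = 45.00°
∠T(j130) = 90.00° − (88.81° + 45.00°) = -43.81°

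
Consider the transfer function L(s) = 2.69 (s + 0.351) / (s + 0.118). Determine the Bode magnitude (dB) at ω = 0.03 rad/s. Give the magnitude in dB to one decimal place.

17.8 dB

|j0.03 + 0.351| = √(0.03² + 0.351²) = 0.3523
|j0.03 + 0.118| = √(0.03² + 0.118²) = 0.1218
|L(j0.03)| = 2.69 × 0.3523 / 0.1218 = 7.7832
20 log₁₀(7.7832) = 17.82 dB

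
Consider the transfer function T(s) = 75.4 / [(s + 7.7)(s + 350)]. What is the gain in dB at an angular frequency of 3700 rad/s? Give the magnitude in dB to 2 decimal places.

-105.22 dB

|j3700 + 7.7| = √(3700² + 7.7²) = 3700
|j3700 + 350| = √(3700² + 350²) = 3717
|T(j3700)| = 75.4 / (3700 × 3717) = 5.4832e-06
20 log₁₀(5.4832e-06) = -105.219 dB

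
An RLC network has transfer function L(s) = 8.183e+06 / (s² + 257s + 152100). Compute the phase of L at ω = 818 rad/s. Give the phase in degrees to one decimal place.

-157.9°

∠[(j818)² + 257(j818) + 152100] = ∠[-5.1702e+05 + j2.1023e+05] = 157.87°
∠L(j818) = −157.87° = -157.87°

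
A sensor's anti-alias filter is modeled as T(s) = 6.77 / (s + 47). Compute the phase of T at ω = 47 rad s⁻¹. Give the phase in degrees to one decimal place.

∠(j47 + 47) = arctan(47/47) = 45.00°
∠T(j47) = −45.00° = -45.00°

-45.0°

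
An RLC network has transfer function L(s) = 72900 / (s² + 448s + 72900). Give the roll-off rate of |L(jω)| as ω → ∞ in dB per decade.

-40 dB/decade

With 0 zeros and 2 poles, the high-frequency asymptotic slope is 20 × (0 − 2) = -40 dB/decade.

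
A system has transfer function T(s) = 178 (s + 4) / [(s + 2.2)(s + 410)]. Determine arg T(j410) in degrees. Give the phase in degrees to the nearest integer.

-45°

∠(j410 + 4) = arctan(410/4) = 89.44°
∠(j410 + 2.2) = arctan(410/2.2) = 89.69°
∠(j410 + 410) = arctan(410/410) = 45.00°
∠T(j410) = 89.44° − (89.69° + 45.00°) = -45.25°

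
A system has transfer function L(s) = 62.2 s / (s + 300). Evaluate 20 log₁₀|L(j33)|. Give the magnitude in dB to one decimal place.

16.7 dB

|j33| = 33
|j33 + 300| = √(33² + 300²) = 301.8
|L(j33)| = 62.2 × 33 / 301.8 = 6.801
20 log₁₀(6.801) = 16.65 dB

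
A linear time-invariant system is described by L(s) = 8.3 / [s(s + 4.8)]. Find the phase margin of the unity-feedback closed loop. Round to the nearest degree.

71°

Gain crossover: |L(jω)| = 1 at ω ≈ 1.64 rad/s.
∠L(j1.64) = −90° − arctan(1.64/4.8) ≈ -108.83°
PM = 180° + (-108.83°) = 71.17°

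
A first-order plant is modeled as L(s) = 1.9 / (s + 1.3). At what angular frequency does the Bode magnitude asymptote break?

The single real pole at s = −1.3 gives a corner at ω = 1.3 rad/sec.

1.3 rad/sec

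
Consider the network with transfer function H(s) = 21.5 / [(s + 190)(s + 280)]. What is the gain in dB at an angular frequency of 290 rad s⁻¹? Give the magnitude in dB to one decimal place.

|j290 + 190| = √(290² + 190²) = 346.7
|j290 + 280| = √(290² + 280²) = 403.1
|H(j290)| = 21.5 / (346.7 × 403.1) = 0.00015384
20 log₁₀(0.00015384) = -76.26 dB

-76.3 dB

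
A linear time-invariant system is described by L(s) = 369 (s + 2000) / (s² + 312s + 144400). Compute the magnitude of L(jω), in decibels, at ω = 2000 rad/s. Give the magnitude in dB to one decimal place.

|j2000 + 2000| = √(2000² + 2000²) = 2828
|(j2000)² + 312(j2000) + 144400| = |-3.8556e+06 + j6.24e+05| = 3.906e+06
|L(j2000)| = 369 × 2828 / 3.906e+06 = 0.26722
20 log₁₀(0.26722) = -11.46 dB

-11.5 dB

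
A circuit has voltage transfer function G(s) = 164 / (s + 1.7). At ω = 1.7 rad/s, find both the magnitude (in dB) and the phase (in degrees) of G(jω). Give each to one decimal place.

|G| = 36.7 dB, ∠G = -45.0 deg

|j1.7 + 1.7| = √(1.7² + 1.7²) = 2.404
|G(j1.7)| = 164 / 2.404 = 68.215
20 log₁₀(68.215) = 36.68 dB
∠(j1.7 + 1.7) = arctan(1.7/1.7) = 45.00°
∠G(j1.7) = −45.00° = -45.00°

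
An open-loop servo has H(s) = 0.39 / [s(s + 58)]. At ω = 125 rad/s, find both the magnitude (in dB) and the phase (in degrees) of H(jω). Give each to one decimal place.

|j125 + 58| = √(125² + 58²) = 137.8
|j125| = 125
|H(j125)| = 0.39 / (137.8 × 125) = 2.2641e-05
20 log₁₀(2.2641e-05) = -92.90 dB
∠(j125 + 58) = arctan(125/58) = 65.11°
∠(j125) = 90.00°
∠H(j125) = − (65.11° + 90.00°) = -155.11°

|H| = -92.9 dB, ∠H = -155.1°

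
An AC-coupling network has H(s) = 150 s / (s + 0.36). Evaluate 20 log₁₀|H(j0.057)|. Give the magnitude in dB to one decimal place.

|j0.057| = 0.057
|j0.057 + 0.36| = √(0.057² + 0.36²) = 0.3645
|H(j0.057)| = 150 × 0.057 / 0.3645 = 23.458
20 log₁₀(23.458) = 27.41 dB

27.4 dB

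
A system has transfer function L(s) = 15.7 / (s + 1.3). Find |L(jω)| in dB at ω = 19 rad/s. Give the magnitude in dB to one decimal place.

-1.7 dB

|j19 + 1.3| = √(19² + 1.3²) = 19.04
|L(j19)| = 15.7 / 19.04 = 0.82439
20 log₁₀(0.82439) = -1.68 dB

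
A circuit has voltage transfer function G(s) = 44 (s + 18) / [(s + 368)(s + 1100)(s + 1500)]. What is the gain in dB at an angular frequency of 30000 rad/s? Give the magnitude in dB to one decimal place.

|j30000 + 18| = √(30000² + 18²) = 3e+04
|j30000 + 368| = √(30000² + 368²) = 3e+04
|j30000 + 1100| = √(30000² + 1100²) = 3.002e+04
|j30000 + 1500| = √(30000² + 1500²) = 3.004e+04
|G(j30000)| = 44 × 3e+04 / (3e+04 × 3.002e+04 × 3.004e+04) = 4.8791e-08
20 log₁₀(4.8791e-08) = -146.23 dB

-146.2 dB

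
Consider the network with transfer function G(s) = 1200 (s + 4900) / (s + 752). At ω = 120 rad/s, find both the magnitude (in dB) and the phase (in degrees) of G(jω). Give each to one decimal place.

|G| = 77.8 dB, ∠G = -7.7°

|j120 + 4900| = √(120² + 4900²) = 4901
|j120 + 752| = √(120² + 752²) = 761.5
|G(j120)| = 1200 × 4901 / 761.5 = 7723.8
20 log₁₀(7723.8) = 77.76 dB
∠(j120 + 4900) = arctan(120/4900) = 1.40°
∠(j120 + 752) = arctan(120/752) = 9.07°
∠G(j120) = 1.40° − 9.07° = -7.66°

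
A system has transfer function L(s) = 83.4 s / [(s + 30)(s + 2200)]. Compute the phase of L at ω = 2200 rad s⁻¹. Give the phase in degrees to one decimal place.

∠(j2200) = 90.00°
∠(j2200 + 30) = arctan(2200/30) = 89.22°
∠(j2200 + 2200) = arctan(2200/2200) = 45.00°
∠L(j2200) = 90.00° − (89.22° + 45.00°) = -44.22°

-44.2°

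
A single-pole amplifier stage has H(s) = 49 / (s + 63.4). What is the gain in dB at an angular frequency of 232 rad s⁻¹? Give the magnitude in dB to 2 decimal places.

|j232 + 63.4| = √(232² + 63.4²) = 240.5
|H(j232)| = 49 / 240.5 = 0.20374
20 log₁₀(0.20374) = -13.819 dB

-13.82 dB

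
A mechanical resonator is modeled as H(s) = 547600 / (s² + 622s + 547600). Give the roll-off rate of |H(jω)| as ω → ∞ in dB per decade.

-40 dB/decade

With 0 zeros and 2 poles, the high-frequency asymptotic slope is 20 × (0 − 2) = -40 dB/decade.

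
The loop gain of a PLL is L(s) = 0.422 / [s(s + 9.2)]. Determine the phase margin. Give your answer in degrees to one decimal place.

89.7°

Gain crossover: |L(jω)| = 1 at ω ≈ 0.0459 rad/sec.
∠L(j0.0459) = −90° − arctan(0.0459/9.2) ≈ -90.29°
PM = 180° + (-90.29°) = 89.71°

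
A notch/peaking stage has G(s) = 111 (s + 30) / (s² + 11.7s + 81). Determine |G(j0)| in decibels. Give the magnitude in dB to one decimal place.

G(0) = 111 × 30 / 81 = 41.111
20 log₁₀(41.111) = 32.28 dB

32.3 dB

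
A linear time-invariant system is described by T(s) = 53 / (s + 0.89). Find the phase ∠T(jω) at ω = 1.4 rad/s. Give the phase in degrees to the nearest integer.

-58°

∠(j1.4 + 0.89) = arctan(1.4/0.89) = 57.56°
∠T(j1.4) = −57.56° = -57.56°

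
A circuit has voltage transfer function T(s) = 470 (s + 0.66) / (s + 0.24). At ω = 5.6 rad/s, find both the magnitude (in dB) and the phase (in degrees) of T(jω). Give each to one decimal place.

|j5.6 + 0.66| = √(5.6² + 0.66²) = 5.639
|j5.6 + 0.24| = √(5.6² + 0.24²) = 5.605
|T(j5.6)| = 470 × 5.639 / 5.605 = 472.82
20 log₁₀(472.82) = 53.49 dB
∠(j5.6 + 0.66) = arctan(5.6/0.66) = 83.28°
∠(j5.6 + 0.24) = arctan(5.6/0.24) = 87.55°
∠T(j5.6) = 83.28° − 87.55° = -4.27°

|T| = 53.5 dB, ∠T = -4.3 deg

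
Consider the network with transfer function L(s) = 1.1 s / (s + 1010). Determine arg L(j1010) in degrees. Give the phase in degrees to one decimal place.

45.0°

∠(j1010) = 90.00°
∠(j1010 + 1010) = arctan(1010/1010) = 45.00°
∠L(j1010) = 90.00° − 45.00° = 45.00°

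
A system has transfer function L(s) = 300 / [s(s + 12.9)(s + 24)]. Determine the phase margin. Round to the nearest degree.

Gain crossover: |L(jω)| = 1 at ω ≈ 0.966 rad/sec.
∠L(j0.966) = −90° − arctan(0.966/12.9) − arctan(0.966/24) ≈ -96.58°
PM = 180° + (-96.58°) = 83.42°

83°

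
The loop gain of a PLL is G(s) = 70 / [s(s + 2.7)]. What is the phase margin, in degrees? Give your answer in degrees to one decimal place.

18.3°

Gain crossover: |G(jω)| = 1 at ω ≈ 8.15 rad s⁻¹.
∠G(j8.15) = −90° − arctan(8.15/2.7) ≈ -161.67°
PM = 180° + (-161.67°) = 18.33°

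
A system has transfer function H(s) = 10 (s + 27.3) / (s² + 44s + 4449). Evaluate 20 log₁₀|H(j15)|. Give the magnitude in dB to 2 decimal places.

|j15 + 27.3| = √(15² + 27.3²) = 31.15
|(j15)² + 44(j15) + 4449| = |4224 + j660| = 4275
|H(j15)| = 10 × 31.15 / 4275 = 0.07286
20 log₁₀(0.07286) = -22.750 dB

-22.75 dB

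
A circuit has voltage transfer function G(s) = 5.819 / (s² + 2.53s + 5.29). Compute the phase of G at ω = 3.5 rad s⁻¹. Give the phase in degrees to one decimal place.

∠[(j3.5)² + 2.53(j3.5) + 5.29] = ∠[-6.96 + j8.855] = 128.17°
∠G(j3.5) = −128.17° = -128.17°

-128.2°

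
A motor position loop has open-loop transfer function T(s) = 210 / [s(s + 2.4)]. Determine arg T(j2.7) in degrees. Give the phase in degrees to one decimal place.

∠(j2.7 + 2.4) = arctan(2.7/2.4) = 48.37°
∠(j2.7) = 90.00°
∠T(j2.7) = − (48.37° + 90.00°) = -138.37°

-138.4 deg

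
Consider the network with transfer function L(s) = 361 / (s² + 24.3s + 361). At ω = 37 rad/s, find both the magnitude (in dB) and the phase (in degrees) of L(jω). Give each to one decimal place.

|L| = -11.5 dB, ∠L = -138.3°

|(j37)² + 24.3(j37) + 361| = |-1008 + j899.1| = 1351
|L(j37)| = 361 / 1351 = 0.26726
20 log₁₀(0.26726) = -11.46 dB
∠[(j37)² + 24.3(j37) + 361] = ∠[-1008 + j899.1] = 138.27°
∠L(j37) = −138.27° = -138.27°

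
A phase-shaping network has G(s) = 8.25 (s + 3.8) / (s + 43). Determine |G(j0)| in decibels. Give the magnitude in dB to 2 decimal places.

-2.74 dB

G(0) = 8.25 × 3.8 / 43 = 0.72907
20 log₁₀(0.72907) = -2.745 dB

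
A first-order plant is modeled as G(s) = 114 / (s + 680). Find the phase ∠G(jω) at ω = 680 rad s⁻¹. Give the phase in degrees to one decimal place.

-45.0°

∠(j680 + 680) = arctan(680/680) = 45.00°
∠G(j680) = −45.00° = -45.00°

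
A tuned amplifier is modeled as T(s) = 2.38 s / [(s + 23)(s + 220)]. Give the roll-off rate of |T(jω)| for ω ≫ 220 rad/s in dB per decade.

With 1 zero and 2 poles, the high-frequency asymptotic slope is 20 × (1 − 2) = -20 dB/decade.

-20 dB/decade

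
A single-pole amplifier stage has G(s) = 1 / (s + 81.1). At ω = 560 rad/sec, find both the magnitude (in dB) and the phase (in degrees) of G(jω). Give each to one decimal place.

|G| = -55.1 dB, ∠G = -81.8°

|j560 + 81.1| = √(560² + 81.1²) = 565.8
|G(j560)| = 1 / 565.8 = 0.0017673
20 log₁₀(0.0017673) = -55.05 dB
∠(j560 + 81.1) = arctan(560/81.1) = 81.76°
∠G(j560) = −81.76° = -81.76°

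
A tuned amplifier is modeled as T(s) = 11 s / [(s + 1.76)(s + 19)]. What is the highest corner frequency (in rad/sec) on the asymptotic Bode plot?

19 rad/sec

Break frequencies occur at each pole and zero magnitude: 1.76 rad/sec, 19 rad/sec.
The highest is 19 rad/sec.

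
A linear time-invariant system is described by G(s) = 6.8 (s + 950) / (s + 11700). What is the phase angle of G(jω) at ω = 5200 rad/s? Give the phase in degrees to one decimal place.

55.7°

∠(j5200 + 950) = arctan(5200/950) = 79.65°
∠(j5200 + 11700) = arctan(5200/11700) = 23.96°
∠G(j5200) = 79.65° − 23.96° = 55.68°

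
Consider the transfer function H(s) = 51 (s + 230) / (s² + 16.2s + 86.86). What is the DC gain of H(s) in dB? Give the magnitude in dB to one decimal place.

42.6 dB

H(0) = 51 × 230 / 86.86 = 135.04
20 log₁₀(135.04) = 42.61 dB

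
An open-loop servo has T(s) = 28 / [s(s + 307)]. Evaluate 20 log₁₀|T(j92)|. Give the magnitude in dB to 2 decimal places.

-60.45 dB

|j92 + 307| = √(92² + 307²) = 320.5
|j92| = 92
|T(j92)| = 28 / (320.5 × 92) = 0.00094964
20 log₁₀(0.00094964) = -60.449 dB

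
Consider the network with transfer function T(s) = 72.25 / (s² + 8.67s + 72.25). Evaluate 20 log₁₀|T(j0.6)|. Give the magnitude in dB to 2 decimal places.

0.02 dB

|(j0.6)² + 8.67(j0.6) + 72.25| = |71.89 + j5.202| = 72.08
|T(j0.6)| = 72.25 / 72.08 = 1.0024
20 log₁₀(1.0024) = 0.021 dB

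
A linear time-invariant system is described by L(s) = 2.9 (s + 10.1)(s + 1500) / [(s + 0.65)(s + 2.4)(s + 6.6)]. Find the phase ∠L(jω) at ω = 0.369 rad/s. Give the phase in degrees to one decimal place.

-39.4°

∠(j0.369 + 10.1) = arctan(0.369/10.1) = 2.09°
∠(j0.369 + 1500) = arctan(0.369/1500) = 0.01°
∠(j0.369 + 0.65) = arctan(0.369/0.65) = 29.58°
∠(j0.369 + 2.4) = arctan(0.369/2.4) = 8.74°
∠(j0.369 + 6.6) = arctan(0.369/6.6) = 3.20°
∠L(j0.369) = 2.09° + 0.01° − (29.58° + 8.74° + 3.20°) = -39.42°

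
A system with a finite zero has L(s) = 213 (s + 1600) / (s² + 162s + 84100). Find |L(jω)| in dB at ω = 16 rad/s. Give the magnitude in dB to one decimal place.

12.2 dB

|j16 + 1600| = √(16² + 1600²) = 1600
|(j16)² + 162(j16) + 84100| = |83844 + j2592| = 8.388e+04
|L(j16)| = 213 × 1600 / 8.388e+04 = 4.063
20 log₁₀(4.063) = 12.18 dB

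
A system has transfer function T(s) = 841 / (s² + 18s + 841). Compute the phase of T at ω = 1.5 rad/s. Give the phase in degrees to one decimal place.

-1.8°

∠[(j1.5)² + 18(j1.5) + 841] = ∠[838.75 + j27] = 1.84°
∠T(j1.5) = −1.84° = -1.84°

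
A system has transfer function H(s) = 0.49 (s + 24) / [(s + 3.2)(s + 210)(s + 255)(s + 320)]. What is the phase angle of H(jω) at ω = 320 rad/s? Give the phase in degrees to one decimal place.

∠(j320 + 24) = arctan(320/24) = 85.71°
∠(j320 + 3.2) = arctan(320/3.2) = 89.43°
∠(j320 + 210) = arctan(320/210) = 56.73°
∠(j320 + 255) = arctan(320/255) = 51.45°
∠(j320 + 320) = arctan(320/320) = 45.00°
∠H(j320) = 85.71° − (89.43° + 56.73° + 51.45° + 45.00°) = -156.89°

-156.9°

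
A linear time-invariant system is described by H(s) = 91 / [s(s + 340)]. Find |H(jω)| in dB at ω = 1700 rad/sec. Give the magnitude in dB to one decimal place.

|j1700 + 340| = √(1700² + 340²) = 1734
|j1700| = 1700
|H(j1700)| = 91 / (1734 × 1700) = 3.0876e-05
20 log₁₀(3.0876e-05) = -90.21 dB

-90.2 dB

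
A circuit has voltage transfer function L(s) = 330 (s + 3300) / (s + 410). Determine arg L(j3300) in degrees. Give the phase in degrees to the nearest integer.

∠(j3300 + 3300) = arctan(3300/3300) = 45.00°
∠(j3300 + 410) = arctan(3300/410) = 82.92°
∠L(j3300) = 45.00° − 82.92° = -37.92°

-38°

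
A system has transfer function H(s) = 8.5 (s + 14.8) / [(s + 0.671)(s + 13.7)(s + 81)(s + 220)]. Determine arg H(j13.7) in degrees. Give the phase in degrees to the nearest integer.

-103 deg

∠(j13.7 + 14.8) = arctan(13.7/14.8) = 42.79°
∠(j13.7 + 0.671) = arctan(13.7/0.671) = 87.20°
∠(j13.7 + 13.7) = arctan(13.7/13.7) = 45.00°
∠(j13.7 + 81) = arctan(13.7/81) = 9.60°
∠(j13.7 + 220) = arctan(13.7/220) = 3.56°
∠H(j13.7) = 42.79° − (87.20° + 45.00° + 9.60° + 3.56°) = -102.57°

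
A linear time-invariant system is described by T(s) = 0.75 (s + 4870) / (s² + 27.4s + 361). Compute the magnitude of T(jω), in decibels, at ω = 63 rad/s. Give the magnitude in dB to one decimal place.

-0.8 dB

|j63 + 4870| = √(63² + 4870²) = 4870
|(j63)² + 27.4(j63) + 361| = |-3608 + j1726.2| = 4000
|T(j63)| = 0.75 × 4870 / 4000 = 0.91327
20 log₁₀(0.91327) = -0.79 dB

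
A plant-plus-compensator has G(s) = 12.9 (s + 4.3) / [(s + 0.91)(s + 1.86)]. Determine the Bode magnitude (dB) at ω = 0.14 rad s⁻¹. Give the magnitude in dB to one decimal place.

|j0.14 + 4.3| = √(0.14² + 4.3²) = 4.302
|j0.14 + 0.91| = √(0.14² + 0.91²) = 0.9207
|j0.14 + 1.86| = √(0.14² + 1.86²) = 1.865
|G(j0.14)| = 12.9 × 4.302 / (0.9207 × 1.865) = 32.317
20 log₁₀(32.317) = 30.19 dB

30.2 dB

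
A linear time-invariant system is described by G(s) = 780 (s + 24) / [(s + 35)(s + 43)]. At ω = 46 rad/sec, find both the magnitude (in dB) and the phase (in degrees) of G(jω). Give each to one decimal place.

|j46 + 24| = √(46² + 24²) = 51.88
|j46 + 35| = √(46² + 35²) = 57.8
|j46 + 43| = √(46² + 43²) = 62.97
|G(j46)| = 780 × 51.88 / (57.8 × 62.97) = 11.119
20 log₁₀(11.119) = 20.92 dB
∠(j46 + 24) = arctan(46/24) = 62.45°
∠(j46 + 35) = arctan(46/35) = 52.73°
∠(j46 + 43) = arctan(46/43) = 46.93°
∠G(j46) = 62.45° − (52.73° + 46.93°) = -37.22°

|G| = 20.9 dB, ∠G = -37.2°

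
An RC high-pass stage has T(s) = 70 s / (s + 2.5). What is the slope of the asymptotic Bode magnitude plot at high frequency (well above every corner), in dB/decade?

0 dB/decade

With 1 zero and 1 pole, the high-frequency asymptotic slope is 20 × (1 − 1) = 0 dB/decade.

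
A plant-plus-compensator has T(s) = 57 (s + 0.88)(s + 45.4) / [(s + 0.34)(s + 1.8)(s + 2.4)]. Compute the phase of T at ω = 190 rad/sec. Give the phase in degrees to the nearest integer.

∠(j190 + 0.88) = arctan(190/0.88) = 89.73°
∠(j190 + 45.4) = arctan(190/45.4) = 76.56°
∠(j190 + 0.34) = arctan(190/0.34) = 89.90°
∠(j190 + 1.8) = arctan(190/1.8) = 89.46°
∠(j190 + 2.4) = arctan(190/2.4) = 89.28°
∠T(j190) = 89.73° + 76.56° − (89.90° + 89.46° + 89.28°) = -102.34°

-102 deg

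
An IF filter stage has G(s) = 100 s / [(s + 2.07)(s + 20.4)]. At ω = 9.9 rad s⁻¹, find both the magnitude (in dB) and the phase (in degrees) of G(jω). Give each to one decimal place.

|j9.9| = 9.9
|j9.9 + 2.07| = √(9.9² + 2.07²) = 10.11
|j9.9 + 20.4| = √(9.9² + 20.4²) = 22.68
|G(j9.9)| = 100 × 9.9 / (10.11 × 22.68) = 4.3167
20 log₁₀(4.3167) = 12.70 dB
∠(j9.9) = 90.00°
∠(j9.9 + 2.07) = arctan(9.9/2.07) = 78.19°
∠(j9.9 + 20.4) = arctan(9.9/20.4) = 25.89°
∠G(j9.9) = 90.00° − (78.19° + 25.89°) = -14.08°

|G| = 12.7 dB, ∠G = -14.1°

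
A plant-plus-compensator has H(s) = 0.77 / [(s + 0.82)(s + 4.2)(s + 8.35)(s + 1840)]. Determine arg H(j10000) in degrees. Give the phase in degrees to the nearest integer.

∠(j10000 + 0.82) = arctan(10000/0.82) = 90.00°
∠(j10000 + 4.2) = arctan(10000/4.2) = 89.98°
∠(j10000 + 8.35) = arctan(10000/8.35) = 89.95°
∠(j10000 + 1840) = arctan(10000/1840) = 79.57°
∠H(j10000) = − (90.00° + 89.98° + 89.95° + 79.57°) = -349.50°

-349 deg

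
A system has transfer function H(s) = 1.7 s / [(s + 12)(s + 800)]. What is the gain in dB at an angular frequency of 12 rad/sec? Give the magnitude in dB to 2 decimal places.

|j12| = 12
|j12 + 12| = √(12² + 12²) = 16.97
|j12 + 800| = √(12² + 800²) = 800.1
|H(j12)| = 1.7 × 12 / (16.97 × 800.1) = 0.0015024
20 log₁₀(0.0015024) = -56.464 dB

-56.46 dB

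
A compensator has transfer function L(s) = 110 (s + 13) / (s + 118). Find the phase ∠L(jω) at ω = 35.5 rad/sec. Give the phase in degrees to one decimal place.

∠(j35.5 + 13) = arctan(35.5/13) = 69.89°
∠(j35.5 + 118) = arctan(35.5/118) = 16.74°
∠L(j35.5) = 69.89° − 16.74° = 53.14°

53.1 deg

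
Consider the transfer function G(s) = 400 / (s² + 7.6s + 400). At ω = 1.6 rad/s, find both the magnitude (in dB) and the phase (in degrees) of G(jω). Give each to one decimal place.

|G| = 0.1 dB, ∠G = -1.8 deg

|(j1.6)² + 7.6(j1.6) + 400| = |397.44 + j12.16| = 397.6
|G(j1.6)| = 400 / 397.6 = 1.006
20 log₁₀(1.006) = 0.05 dB
∠[(j1.6)² + 7.6(j1.6) + 400] = ∠[397.44 + j12.16] = 1.75°
∠G(j1.6) = −1.75° = -1.75°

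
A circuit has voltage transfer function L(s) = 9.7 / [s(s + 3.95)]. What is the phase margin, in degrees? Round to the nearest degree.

61°

Gain crossover: |L(jω)| = 1 at ω ≈ 2.16 rad s⁻¹.
∠L(j2.16) = −90° − arctan(2.16/3.95) ≈ -118.62°
PM = 180° + (-118.62°) = 61.38°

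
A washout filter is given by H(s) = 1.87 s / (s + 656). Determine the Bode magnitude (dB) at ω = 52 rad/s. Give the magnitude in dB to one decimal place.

|j52| = 52
|j52 + 656| = √(52² + 656²) = 658.1
|H(j52)| = 1.87 × 52 / 658.1 = 0.14777
20 log₁₀(0.14777) = -16.61 dB

-16.6 dB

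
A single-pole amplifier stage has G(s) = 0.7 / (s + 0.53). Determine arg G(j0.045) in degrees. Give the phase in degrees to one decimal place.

∠(j0.045 + 0.53) = arctan(0.045/0.53) = 4.85°
∠G(j0.045) = −4.85° = -4.85°

-4.9°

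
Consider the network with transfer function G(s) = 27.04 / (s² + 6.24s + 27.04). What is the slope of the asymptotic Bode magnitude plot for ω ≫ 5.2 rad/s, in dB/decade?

With 0 zeros and 2 poles, the high-frequency asymptotic slope is 20 × (0 − 2) = -40 dB/decade.

-40 dB/decade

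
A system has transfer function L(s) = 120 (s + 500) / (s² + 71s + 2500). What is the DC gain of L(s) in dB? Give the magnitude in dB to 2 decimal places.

L(0) = 120 × 500 / 2500 = 24
20 log₁₀(24) = 27.604 dB

27.60 dB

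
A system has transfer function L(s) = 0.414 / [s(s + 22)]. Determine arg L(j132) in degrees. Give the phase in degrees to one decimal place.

-170.5°

∠(j132 + 22) = arctan(132/22) = 80.54°
∠(j132) = 90.00°
∠L(j132) = − (80.54° + 90.00°) = -170.54°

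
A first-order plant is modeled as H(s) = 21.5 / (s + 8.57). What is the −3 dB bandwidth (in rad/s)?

8.57 rad/s

For a single-pole low-pass, the −3 dB point is at the pole: ω = 8.57 rad/s.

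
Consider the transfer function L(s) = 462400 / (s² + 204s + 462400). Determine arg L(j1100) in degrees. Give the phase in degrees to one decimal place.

-163.3 deg

∠[(j1100)² + 204(j1100) + 462400] = ∠[-7.476e+05 + j2.244e+05] = 163.29°
∠L(j1100) = −163.29° = -163.29°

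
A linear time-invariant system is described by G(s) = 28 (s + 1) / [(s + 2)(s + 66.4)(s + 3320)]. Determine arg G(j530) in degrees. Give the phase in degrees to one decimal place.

∠(j530 + 1) = arctan(530/1) = 89.89°
∠(j530 + 2) = arctan(530/2) = 89.78°
∠(j530 + 66.4) = arctan(530/66.4) = 82.86°
∠(j530 + 3320) = arctan(530/3320) = 9.07°
∠G(j530) = 89.89° − (89.78° + 82.86° + 9.07°) = -91.82°

-91.8 deg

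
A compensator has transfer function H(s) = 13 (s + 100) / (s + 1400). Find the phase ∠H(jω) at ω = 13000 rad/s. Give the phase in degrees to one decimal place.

∠(j13000 + 100) = arctan(13000/100) = 89.56°
∠(j13000 + 1400) = arctan(13000/1400) = 83.85°
∠H(j13000) = 89.56° − 83.85° = 5.71°

5.7°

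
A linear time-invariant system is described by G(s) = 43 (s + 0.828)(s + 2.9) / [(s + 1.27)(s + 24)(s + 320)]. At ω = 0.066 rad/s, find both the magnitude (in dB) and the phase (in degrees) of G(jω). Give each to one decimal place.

|j0.066 + 0.828| = √(0.066² + 0.828²) = 0.8306
|j0.066 + 2.9| = √(0.066² + 2.9²) = 2.901
|j0.066 + 1.27| = √(0.066² + 1.27²) = 1.272
|j0.066 + 24| = √(0.066² + 24²) = 24
|j0.066 + 320| = √(0.066² + 320²) = 320
|G(j0.066)| = 43 × 0.8306 × 2.901 / (1.272 × 24 × 320) = 0.010608
20 log₁₀(0.010608) = -39.49 dB
∠(j0.066 + 0.828) = arctan(0.066/0.828) = 4.56°
∠(j0.066 + 2.9) = arctan(0.066/2.9) = 1.30°
∠(j0.066 + 1.27) = arctan(0.066/1.27) = 2.97°
∠(j0.066 + 24) = arctan(0.066/24) = 0.16°
∠(j0.066 + 320) = arctan(0.066/320) = 0.01°
∠G(j0.066) = 4.56° + 1.30° − (2.97° + 0.16° + 0.01°) = 2.72°

|G| = -39.5 dB, ∠G = 2.7°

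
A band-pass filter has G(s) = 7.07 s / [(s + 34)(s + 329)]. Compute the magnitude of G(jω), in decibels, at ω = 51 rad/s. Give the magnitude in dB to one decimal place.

|j51| = 51
|j51 + 34| = √(51² + 34²) = 61.29
|j51 + 329| = √(51² + 329²) = 332.9
|G(j51)| = 7.07 × 51 / (61.29 × 332.9) = 0.017669
20 log₁₀(0.017669) = -35.06 dB

-35.1 dB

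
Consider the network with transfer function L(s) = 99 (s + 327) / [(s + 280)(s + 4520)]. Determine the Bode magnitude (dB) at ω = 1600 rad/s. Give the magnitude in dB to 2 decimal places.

-33.66 dB

|j1600 + 327| = √(1600² + 327²) = 1633
|j1600 + 280| = √(1600² + 280²) = 1624
|j1600 + 4520| = √(1600² + 4520²) = 4795
|L(j1600)| = 99 × 1633 / (1624 × 4795) = 0.020759
20 log₁₀(0.020759) = -33.656 dB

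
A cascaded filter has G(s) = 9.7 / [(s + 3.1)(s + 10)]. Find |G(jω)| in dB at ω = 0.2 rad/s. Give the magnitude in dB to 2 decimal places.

|j0.2 + 3.1| = √(0.2² + 3.1²) = 3.106
|j0.2 + 10| = √(0.2² + 10²) = 10
|G(j0.2)| = 9.7 / (3.106 × 10) = 0.31219
20 log₁₀(0.31219) = -10.112 dB

-10.11 dB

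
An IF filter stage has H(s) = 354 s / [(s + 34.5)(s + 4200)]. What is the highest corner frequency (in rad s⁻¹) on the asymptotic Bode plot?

Break frequencies occur at each pole and zero magnitude: 34.5 rad s⁻¹, 4200 rad s⁻¹.
The highest is 4200 rad s⁻¹.

4200 rad s⁻¹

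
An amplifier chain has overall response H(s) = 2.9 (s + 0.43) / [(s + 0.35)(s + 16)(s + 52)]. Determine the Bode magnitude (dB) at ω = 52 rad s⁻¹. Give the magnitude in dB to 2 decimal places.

-62.80 dB

|j52 + 0.43| = √(52² + 0.43²) = 52
|j52 + 0.35| = √(52² + 0.35²) = 52
|j52 + 16| = √(52² + 16²) = 54.41
|j52 + 52| = √(52² + 52²) = 73.54
|H(j52)| = 2.9 × 52 / (52 × 54.41 × 73.54) = 0.00072483
20 log₁₀(0.00072483) = -62.795 dB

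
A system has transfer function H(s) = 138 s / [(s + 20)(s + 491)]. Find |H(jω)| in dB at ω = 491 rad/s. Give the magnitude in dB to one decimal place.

-14.0 dB

|j491| = 491
|j491 + 20| = √(491² + 20²) = 491.4
|j491 + 491| = √(491² + 491²) = 694.4
|H(j491)| = 138 × 491 / (491.4 × 694.4) = 0.19857
20 log₁₀(0.19857) = -14.04 dB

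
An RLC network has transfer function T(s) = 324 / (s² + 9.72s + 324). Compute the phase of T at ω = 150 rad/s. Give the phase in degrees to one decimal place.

∠[(j150)² + 9.72(j150) + 324] = ∠[-22176 + j1458] = 176.24°
∠T(j150) = −176.24° = -176.24°

-176.2°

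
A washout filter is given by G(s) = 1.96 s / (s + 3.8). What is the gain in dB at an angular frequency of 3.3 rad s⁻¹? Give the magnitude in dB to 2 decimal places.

|j3.3| = 3.3
|j3.3 + 3.8| = √(3.3² + 3.8²) = 5.033
|G(j3.3)| = 1.96 × 3.3 / 5.033 = 1.2851
20 log₁₀(1.2851) = 2.179 dB

2.18 dB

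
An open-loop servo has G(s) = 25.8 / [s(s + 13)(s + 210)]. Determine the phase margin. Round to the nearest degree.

90°

Gain crossover: |G(jω)| = 1 at ω ≈ 0.00945 rad/s.
∠G(j0.00945) = −90° − arctan(0.00945/13) − arctan(0.00945/210) ≈ -90.04°
PM = 180° + (-90.04°) = 89.96°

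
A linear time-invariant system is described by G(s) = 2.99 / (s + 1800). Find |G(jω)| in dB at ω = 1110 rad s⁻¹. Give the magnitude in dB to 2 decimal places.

|j1110 + 1800| = √(1110² + 1800²) = 2115
|G(j1110)| = 2.99 / 2115 = 0.0014139
20 log₁₀(0.0014139) = -56.992 dB

-56.99 dB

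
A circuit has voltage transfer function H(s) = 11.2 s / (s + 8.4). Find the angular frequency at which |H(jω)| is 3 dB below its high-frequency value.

For a single-pole high-pass, the −3 dB point is at the pole: ω = 8.4 rad/s.

8.4 rad/s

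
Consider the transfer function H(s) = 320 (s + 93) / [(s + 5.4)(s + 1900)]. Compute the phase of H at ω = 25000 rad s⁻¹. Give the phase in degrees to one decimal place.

-85.9 deg

∠(j25000 + 93) = arctan(25000/93) = 89.79°
∠(j25000 + 5.4) = arctan(25000/5.4) = 89.99°
∠(j25000 + 1900) = arctan(25000/1900) = 85.65°
∠H(j25000) = 89.79° − (89.99° + 85.65°) = -85.85°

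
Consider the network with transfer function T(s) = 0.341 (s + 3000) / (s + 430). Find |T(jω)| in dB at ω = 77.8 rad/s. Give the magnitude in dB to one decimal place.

|j77.8 + 3000| = √(77.8² + 3000²) = 3001
|j77.8 + 430| = √(77.8² + 430²) = 437
|T(j77.8)| = 0.341 × 3001 / 437 = 2.3418
20 log₁₀(2.3418) = 7.39 dB

7.4 dB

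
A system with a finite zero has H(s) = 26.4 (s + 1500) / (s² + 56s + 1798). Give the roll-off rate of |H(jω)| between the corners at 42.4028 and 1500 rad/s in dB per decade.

In this band the factors already past their corner are: complex pole pair at ωₙ ≈ 42.4; net slope = -40 dB/decade.

-40 dB/decade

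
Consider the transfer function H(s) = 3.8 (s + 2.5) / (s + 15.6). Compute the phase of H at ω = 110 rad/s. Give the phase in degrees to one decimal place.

6.8°

∠(j110 + 2.5) = arctan(110/2.5) = 88.70°
∠(j110 + 15.6) = arctan(110/15.6) = 81.93°
∠H(j110) = 88.70° − 81.93° = 6.77°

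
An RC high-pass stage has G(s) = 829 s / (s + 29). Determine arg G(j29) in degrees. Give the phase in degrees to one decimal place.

45.0°

∠(j29) = 90.00°
∠(j29 + 29) = arctan(29/29) = 45.00°
∠G(j29) = 90.00° − 45.00° = 45.00°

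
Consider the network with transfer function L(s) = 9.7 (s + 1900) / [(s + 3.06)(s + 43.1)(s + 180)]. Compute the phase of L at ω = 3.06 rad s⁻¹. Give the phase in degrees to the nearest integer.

∠(j3.06 + 1900) = arctan(3.06/1900) = 0.09°
∠(j3.06 + 3.06) = arctan(3.06/3.06) = 45.00°
∠(j3.06 + 43.1) = arctan(3.06/43.1) = 4.06°
∠(j3.06 + 180) = arctan(3.06/180) = 0.97°
∠L(j3.06) = 0.09° − (45.00° + 4.06° + 0.97°) = -49.94°

-50°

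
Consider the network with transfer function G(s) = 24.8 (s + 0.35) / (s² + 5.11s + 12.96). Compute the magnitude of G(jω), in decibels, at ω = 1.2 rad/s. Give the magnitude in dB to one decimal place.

|j1.2 + 0.35| = √(1.2² + 0.35²) = 1.25
|(j1.2)² + 5.11(j1.2) + 12.96| = |11.52 + j6.132| = 13.05
|G(j1.2)| = 24.8 × 1.25 / 13.05 = 2.3754
20 log₁₀(2.3754) = 7.51 dB

7.5 dB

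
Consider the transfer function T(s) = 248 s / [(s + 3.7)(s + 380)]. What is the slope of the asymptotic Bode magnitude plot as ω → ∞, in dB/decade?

-20 dB/decade

With 1 zero and 2 poles, the high-frequency asymptotic slope is 20 × (1 − 2) = -20 dB/decade.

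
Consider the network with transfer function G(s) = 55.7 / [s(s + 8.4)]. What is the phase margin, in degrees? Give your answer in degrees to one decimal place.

56.6°

Gain crossover: |G(jω)| = 1 at ω ≈ 5.54 rad/s.
∠G(j5.54) = −90° − arctan(5.54/8.4) ≈ -123.39°
PM = 180° + (-123.39°) = 56.61°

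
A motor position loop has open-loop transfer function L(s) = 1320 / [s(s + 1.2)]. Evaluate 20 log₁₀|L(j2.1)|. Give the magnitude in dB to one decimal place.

48.3 dB

|j2.1 + 1.2| = √(2.1² + 1.2²) = 2.419
|j2.1| = 2.1
|L(j2.1)| = 1320 / (2.419 × 2.1) = 259.88
20 log₁₀(259.88) = 48.30 dB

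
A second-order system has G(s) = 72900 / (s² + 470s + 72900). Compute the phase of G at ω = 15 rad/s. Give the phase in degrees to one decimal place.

∠[(j15)² + 470(j15) + 72900] = ∠[72675 + j7050] = 5.54°
∠G(j15) = −5.54° = -5.54°

-5.5°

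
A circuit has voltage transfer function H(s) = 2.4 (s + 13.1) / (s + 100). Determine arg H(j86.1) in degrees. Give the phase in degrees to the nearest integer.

41°

∠(j86.1 + 13.1) = arctan(86.1/13.1) = 81.35°
∠(j86.1 + 100) = arctan(86.1/100) = 40.73°
∠H(j86.1) = 81.35° − 40.73° = 40.62°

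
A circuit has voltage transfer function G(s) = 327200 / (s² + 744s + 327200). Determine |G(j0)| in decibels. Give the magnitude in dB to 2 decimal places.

G(0) = 327200 / 327200 = 1
20 log₁₀(1) = 0.000 dB

0.00 dB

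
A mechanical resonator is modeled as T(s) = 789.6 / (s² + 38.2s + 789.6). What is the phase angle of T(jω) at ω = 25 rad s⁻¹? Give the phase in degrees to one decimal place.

∠[(j25)² + 38.2(j25) + 789.6] = ∠[164.6 + j955] = 80.22°
∠T(j25) = −80.22° = -80.22°

-80.2°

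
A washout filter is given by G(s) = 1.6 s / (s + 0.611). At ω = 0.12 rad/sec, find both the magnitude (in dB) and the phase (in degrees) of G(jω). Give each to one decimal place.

|G| = -10.2 dB, ∠G = 78.9°

|j0.12| = 0.12
|j0.12 + 0.611| = √(0.12² + 0.611²) = 0.6227
|G(j0.12)| = 1.6 × 0.12 / 0.6227 = 0.30835
20 log₁₀(0.30835) = -10.22 dB
∠(j0.12) = 90.00°
∠(j0.12 + 0.611) = arctan(0.12/0.611) = 11.11°
∠G(j0.12) = 90.00° − 11.11° = 78.89°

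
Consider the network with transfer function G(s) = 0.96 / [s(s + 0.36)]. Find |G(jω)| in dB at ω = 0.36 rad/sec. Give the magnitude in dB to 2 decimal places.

|j0.36 + 0.36| = √(0.36² + 0.36²) = 0.5091
|j0.36| = 0.36
|G(j0.36)| = 0.96 / (0.5091 × 0.36) = 5.2378
20 log₁₀(5.2378) = 14.383 dB

14.38 dB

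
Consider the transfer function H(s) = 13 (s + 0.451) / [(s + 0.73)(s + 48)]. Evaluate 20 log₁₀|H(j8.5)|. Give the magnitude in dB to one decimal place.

-11.5 dB

|j8.5 + 0.451| = √(8.5² + 0.451²) = 8.512
|j8.5 + 0.73| = √(8.5² + 0.73²) = 8.531
|j8.5 + 48| = √(8.5² + 48²) = 48.75
|H(j8.5)| = 13 × 8.512 / (8.531 × 48.75) = 0.26608
20 log₁₀(0.26608) = -11.50 dB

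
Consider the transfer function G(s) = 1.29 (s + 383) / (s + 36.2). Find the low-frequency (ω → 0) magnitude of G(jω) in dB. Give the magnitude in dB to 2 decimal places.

22.70 dB

G(0) = 1.29 × 383 / 36.2 = 13.648
20 log₁₀(13.648) = 22.702 dB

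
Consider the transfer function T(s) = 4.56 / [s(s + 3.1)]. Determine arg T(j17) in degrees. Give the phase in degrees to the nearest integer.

-170°

∠(j17 + 3.1) = arctan(17/3.1) = 79.67°
∠(j17) = 90.00°
∠T(j17) = − (79.67° + 90.00°) = -169.67°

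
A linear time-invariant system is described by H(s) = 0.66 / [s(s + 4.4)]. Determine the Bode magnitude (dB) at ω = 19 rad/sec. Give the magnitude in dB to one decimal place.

-55.0 dB

|j19 + 4.4| = √(19² + 4.4²) = 19.5
|j19| = 19
|H(j19)| = 0.66 / (19.5 × 19) = 0.0017811
20 log₁₀(0.0017811) = -54.99 dB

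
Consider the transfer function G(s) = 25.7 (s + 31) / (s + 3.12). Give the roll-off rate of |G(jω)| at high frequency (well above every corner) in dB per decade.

0 dB/decade

With 1 zero and 1 pole, the high-frequency asymptotic slope is 20 × (1 − 1) = 0 dB/decade.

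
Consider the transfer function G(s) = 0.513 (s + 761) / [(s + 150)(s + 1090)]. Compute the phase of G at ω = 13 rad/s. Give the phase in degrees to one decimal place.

-4.7°

∠(j13 + 761) = arctan(13/761) = 0.98°
∠(j13 + 150) = arctan(13/150) = 4.95°
∠(j13 + 1090) = arctan(13/1090) = 0.68°
∠G(j13) = 0.98° − (4.95° + 0.68°) = -4.66°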